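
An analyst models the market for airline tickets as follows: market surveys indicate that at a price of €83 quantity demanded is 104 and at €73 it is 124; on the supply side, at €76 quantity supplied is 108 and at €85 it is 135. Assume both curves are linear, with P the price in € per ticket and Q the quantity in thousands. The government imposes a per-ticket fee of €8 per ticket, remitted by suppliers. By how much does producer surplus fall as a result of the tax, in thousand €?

Producer surplus falls by €349.44 thousand.

Demand slope: (124 − 104)/(73 − 83) = -2, so Qd = 270 − 2P.
Supply slope: (135 − 108)/(85 − 76) = 3, so Qs = 3P − 120.
Before the tax: set 270 − 2P = 3P − 120 → P* = €78, Q* = 114.
With the tax collected from suppliers, supply shifts: Qs = 3(P − 8) − 120.
Solving gives Q = 104.4 with consumers paying €82.8 and suppliers receiving €74.8 (the €8 wedge).
ΔPS is the trapezoid between Q = 104.4 and Q = 114 of height €3.2: ½ · (114 + 104.4) · 3.2 = €349.44.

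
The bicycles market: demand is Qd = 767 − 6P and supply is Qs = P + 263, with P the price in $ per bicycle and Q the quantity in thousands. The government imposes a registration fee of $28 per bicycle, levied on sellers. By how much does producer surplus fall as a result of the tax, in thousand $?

Before the tax: set 767 − 6P = P + 263 → P* = $72, Q* = 335.
With the tax collected from sellers, supply shifts: Qs = (P − 28) + 263.
New equilibrium: buyers pay $76, sellers receive $48, Q = 311. (Wedge: Pb − Ps = 28.)
ΔPS is the trapezoid between Q = 311 and Q = 335 of height $24: ½ · (335 + 311) · 24 = $7752.

Producer surplus falls by $7752 thousand.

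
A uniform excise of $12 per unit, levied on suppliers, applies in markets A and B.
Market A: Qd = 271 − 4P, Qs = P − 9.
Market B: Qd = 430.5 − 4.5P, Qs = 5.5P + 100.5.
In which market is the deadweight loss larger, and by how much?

Market B, by $120.6.

Market A: pre-tax P* = $56, Q* = 47; post-tax Q = 37.4; deadweight loss = $57.6.
Market B: pre-tax P* = $33, Q* = 282; post-tax Q = 252.3; deadweight loss = $178.2.
Difference: $57.6 vs $178.2 → market B is larger by $120.6.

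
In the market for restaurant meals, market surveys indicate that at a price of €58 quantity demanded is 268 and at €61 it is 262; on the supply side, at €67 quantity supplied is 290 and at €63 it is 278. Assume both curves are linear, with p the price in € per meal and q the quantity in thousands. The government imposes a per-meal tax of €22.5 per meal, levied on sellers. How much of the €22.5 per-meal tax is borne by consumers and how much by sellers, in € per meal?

Demand slope: (262 − 268)/(61 − 58) = -2, so qd = 384 − 2p.
Supply slope: (278 − 290)/(63 − 67) = 3, so qs = 3p + 89.
Before the tax: set 384 − 2p = 3p + 89 → p* = €59, q* = 266.
With the tax collected from sellers, supply shifts: qs = 3(p − 22.5) + 89.
New equilibrium: consumers pay €72.5, sellers receive €50, q = 239. (Wedge: pb − ps = 22.5.)
Burden on consumers: €13.5; on sellers: €9. (They sum to €22.5.)
The less price-elastic side of the market bears the larger share of a per-unit tax.

Consumers bear €13.5 per meal; sellers bear €9 per meal.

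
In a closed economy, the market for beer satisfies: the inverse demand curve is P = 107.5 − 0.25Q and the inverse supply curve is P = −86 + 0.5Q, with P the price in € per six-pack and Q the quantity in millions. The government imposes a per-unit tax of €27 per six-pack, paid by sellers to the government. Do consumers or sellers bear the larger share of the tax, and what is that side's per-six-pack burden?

Sellers bear the larger share: €18 per six-pack.

Inverting to Q(P) form: Qd = 430 − 4P; Qs = 2P + 172.
Without the tax, 430 − 4P = 2P + 172 gives 6P = 258, so P* = €43 and Q* = 258.
With the tax collected from sellers, supply shifts: Qs = 2(P − 27) + 172.
Solving gives Q = 222 with consumers paying €52 and sellers receiving €25 (the €27 wedge).
Per-six-pack burden: consumers €9, sellers €18.
Sellers take the larger share because supply is less price-elastic here (demand slope 4 vs supply slope 2).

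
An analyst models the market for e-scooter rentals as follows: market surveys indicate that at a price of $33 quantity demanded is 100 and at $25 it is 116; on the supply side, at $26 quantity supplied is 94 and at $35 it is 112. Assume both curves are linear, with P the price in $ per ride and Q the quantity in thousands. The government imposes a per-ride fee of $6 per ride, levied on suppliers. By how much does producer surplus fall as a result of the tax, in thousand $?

Producer surplus falls by $303 thousand.

Demand slope: (116 − 100)/(25 − 33) = -2, so Qd = 166 − 2P.
Supply slope: (112 − 94)/(35 − 26) = 2, so Qs = 2P + 42.
Without the tax, 166 − 2P = 2P + 42 gives 4P = 124, so P* = $31 and Q* = 104.
With the tax collected from suppliers, supply shifts: Qs = 2(P − 6) + 42.
New equilibrium: consumers pay $34, suppliers receive $28, Q = 98. (Wedge: Pb − Ps = 6.)
ΔPS is the trapezoid between Q = 98 and Q = 104 of height $3: ½ · (104 + 98) · 3 = $303.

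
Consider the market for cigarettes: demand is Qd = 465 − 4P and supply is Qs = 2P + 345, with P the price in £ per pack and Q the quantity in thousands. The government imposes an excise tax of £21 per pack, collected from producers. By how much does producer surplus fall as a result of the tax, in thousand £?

Producer surplus falls by £5194 thousand.

Before the tax: set 465 − 4P = 2P + 345 → P* = £20, Q* = 385.
With the tax collected from producers, supply shifts: Qs = 2(P − 21) + 345.
Solving gives Q = 357 with buyers paying £27 and producers receiving £6 (the £21 wedge).
ΔPS is the trapezoid between Q = 357 and Q = 385 of height £14: ½ · (385 + 357) · 14 = £5194.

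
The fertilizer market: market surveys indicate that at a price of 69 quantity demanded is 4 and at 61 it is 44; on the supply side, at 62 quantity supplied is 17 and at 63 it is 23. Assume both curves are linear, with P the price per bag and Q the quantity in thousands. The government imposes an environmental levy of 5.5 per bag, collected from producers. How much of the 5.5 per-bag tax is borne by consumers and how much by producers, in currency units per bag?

Consumers bear 3 per bag; producers bear 2.5 per bag.

Demand slope: (44 − 4)/(61 − 69) = -5, so Qd = 349 − 5P.
Supply slope: (23 − 17)/(63 − 62) = 6, so Qs = 6P − 355.
Before the tax: set 349 − 5P = 6P − 355 → P* = 64, Q* = 29.
With the tax collected from producers, supply shifts: Qs = 6(P − 5.5) − 355.
Solving gives Q = 14 with consumers paying 67 and producers receiving 61.5 (the 5.5 wedge).
Burden on consumers: 3; on producers: 2.5. (They sum to 5.5.)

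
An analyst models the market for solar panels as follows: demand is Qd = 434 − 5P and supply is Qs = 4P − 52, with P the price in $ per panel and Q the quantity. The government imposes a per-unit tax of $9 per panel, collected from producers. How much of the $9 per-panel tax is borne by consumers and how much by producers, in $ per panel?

Before the tax: set 434 − 5P = 4P − 52 → P* = $54, Q* = 164.
With the tax collected from producers, supply shifts: Qs = 4(P − 9) − 52.
New equilibrium: consumers pay $58, producers receive $49, Q = 144. (Wedge: Pb − Ps = 9.)
Burden on consumers: $4; on producers: $5. (They sum to $9.)
The less price-elastic side of the market bears the larger share of a per-unit tax.

Consumers bear $4 per panel; producers bear $5 per panel.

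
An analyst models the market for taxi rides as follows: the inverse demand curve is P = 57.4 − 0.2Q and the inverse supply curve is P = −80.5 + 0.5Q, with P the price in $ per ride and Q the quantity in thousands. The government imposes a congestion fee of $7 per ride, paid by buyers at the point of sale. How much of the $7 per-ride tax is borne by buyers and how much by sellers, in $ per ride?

Buyers bear $2 per ride; sellers bear $5 per ride.

Inverting to Q(P) form: Qd = 287 − 5P; Qs = 2P + 161.
Before the tax: set 287 − 5P = 2P + 161 → P* = $18, Q* = 197.
With the tax collected from buyers, demand (in seller-price terms) shifts: Qd = 287 − 5(P + 7).
Solving gives Q = 187 with buyers paying $20 and sellers receiving $13 (the $7 wedge).
Burden on buyers: $2; on sellers: $5. (They sum to $7.)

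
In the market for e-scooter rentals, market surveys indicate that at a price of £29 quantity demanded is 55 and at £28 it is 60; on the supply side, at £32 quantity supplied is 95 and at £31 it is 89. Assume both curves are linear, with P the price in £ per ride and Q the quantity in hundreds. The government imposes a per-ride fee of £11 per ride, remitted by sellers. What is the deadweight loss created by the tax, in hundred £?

Demand slope: (60 − 55)/(28 − 29) = -5, so Qd = 200 − 5P.
Supply slope: (89 − 95)/(31 − 32) = 6, so Qs = 6P − 97.
Without the tax, 200 − 5P = 6P − 97 gives 11P = 297, so P* = £27 and Q* = 65.
With the tax collected from sellers, supply shifts: Qs = 6(P − 11) − 97.
New equilibrium: consumers pay £33, sellers receive £22, Q = 35. (Wedge: Pb − Ps = 11.)
Quantity falls by |ΔQ| = |65 − 35| = 30.
DWL = ½ · t · |ΔQ| = ½ · 11 · 30 = £165.

Deadweight loss = £165 hundred.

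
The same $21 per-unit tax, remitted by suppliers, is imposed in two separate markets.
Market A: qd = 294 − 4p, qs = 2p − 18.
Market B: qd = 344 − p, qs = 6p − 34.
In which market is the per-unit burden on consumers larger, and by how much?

Market B, by $11.

Market A: pre-tax p* = $52, q* = 86; post-tax q = 58; per-unit burden on consumers = $7.
Market B: pre-tax p* = $54, q* = 290; post-tax q = 272; per-unit burden on consumers = $18.
Difference: $7 vs $18 → market B is larger by $11.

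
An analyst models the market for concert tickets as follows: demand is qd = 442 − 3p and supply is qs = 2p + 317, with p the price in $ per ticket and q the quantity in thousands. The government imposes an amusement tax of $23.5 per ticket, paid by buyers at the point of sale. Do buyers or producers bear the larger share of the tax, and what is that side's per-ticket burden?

Producers bear the larger share: $14.1 per ticket.

Before the tax: set 442 − 3p = 2p + 317 → p* = $25, q* = 367.
With the tax collected from buyers, demand (in seller-price terms) shifts: qd = 442 − 3(p + 23.5).
Solving gives q = 338.8 with buyers paying $34.4 and producers receiving $10.9 (the $23.5 wedge).
Per-ticket burden: buyers $9.4, producers $14.1.
Producers take the larger share because supply is less price-elastic here (demand slope 3 vs supply slope 2).
The less price-elastic side of the market bears the larger share of a per-unit tax.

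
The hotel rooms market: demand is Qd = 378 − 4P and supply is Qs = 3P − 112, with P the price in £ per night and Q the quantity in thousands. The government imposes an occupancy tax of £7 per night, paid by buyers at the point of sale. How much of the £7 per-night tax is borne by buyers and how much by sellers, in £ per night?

Buyers bear £3 per night; sellers bear £4 per night.

Without the tax, 378 − 4P = 3P − 112 gives 7P = 490, so P* = £70 and Q* = 98.
With the tax collected from buyers, demand (in seller-price terms) shifts: Qd = 378 − 4(P + 7).
New equilibrium: buyers pay £73, sellers receive £66, Q = 86. (Wedge: Pb − Ps = 7.)
Burden on buyers: £3; on sellers: £4. (They sum to £7.)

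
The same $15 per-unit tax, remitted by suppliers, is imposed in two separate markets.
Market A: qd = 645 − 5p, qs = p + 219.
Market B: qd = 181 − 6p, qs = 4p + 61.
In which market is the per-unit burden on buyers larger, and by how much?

Market A: pre-tax p* = $71, q* = 290; post-tax q = 277.5; per-unit burden on buyers = $2.5.
Market B: pre-tax p* = $12, q* = 109; post-tax q = 73; per-unit burden on buyers = $6.
Difference: $2.5 vs $6 → market B is larger by $3.5.

Market B, by $3.5.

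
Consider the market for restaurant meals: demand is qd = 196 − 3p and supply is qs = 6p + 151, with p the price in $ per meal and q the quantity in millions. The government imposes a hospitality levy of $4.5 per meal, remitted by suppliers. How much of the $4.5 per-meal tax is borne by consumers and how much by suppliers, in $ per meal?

Before the tax: set 196 − 3p = 6p + 151 → p* = $5, q* = 181.
With the tax collected from suppliers, supply shifts: qs = 6(p − 4.5) + 151.
New equilibrium: consumers pay $8, suppliers receive $3.5, q = 172. (Wedge: pb − ps = 4.5.)
Burden on consumers: $3; on suppliers: $1.5. (They sum to $4.5.)

Consumers bear $3 per meal; suppliers bear $1.5 per meal.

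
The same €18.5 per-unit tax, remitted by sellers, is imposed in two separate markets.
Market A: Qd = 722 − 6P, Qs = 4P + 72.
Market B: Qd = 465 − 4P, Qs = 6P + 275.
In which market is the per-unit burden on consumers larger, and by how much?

Market A: pre-tax P* = €65, Q* = 332; post-tax Q = 287.6; per-unit burden on consumers = €7.4.
Market B: pre-tax P* = €19, Q* = 389; post-tax Q = 344.6; per-unit burden on consumers = €11.1.
Difference: €7.4 vs €11.1 → market B is larger by €3.7.

Market B, by €3.7.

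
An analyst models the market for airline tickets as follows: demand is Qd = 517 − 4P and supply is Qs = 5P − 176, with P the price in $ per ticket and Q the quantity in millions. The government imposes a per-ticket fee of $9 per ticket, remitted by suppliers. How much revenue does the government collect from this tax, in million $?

Tax revenue = $1701 million.

Before the tax: set 517 − 4P = 5P − 176 → P* = $77, Q* = 209.
With the tax collected from suppliers, supply shifts: Qs = 5(P − 9) − 176.
New equilibrium: buyers pay $82, suppliers receive $73, Q = 189. (Wedge: Pb − Ps = 9.)
Revenue = t · Q = 9 · 189 = $1701.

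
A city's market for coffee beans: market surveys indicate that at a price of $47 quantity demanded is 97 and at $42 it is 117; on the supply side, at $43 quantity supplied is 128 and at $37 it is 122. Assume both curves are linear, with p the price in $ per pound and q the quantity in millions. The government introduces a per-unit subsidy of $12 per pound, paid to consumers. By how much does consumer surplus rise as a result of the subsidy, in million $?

Consumer surplus rises by $311.52 million.

Demand slope: (117 − 97)/(42 − 47) = -4, so qd = 285 − 4p.
Supply slope: (122 − 128)/(37 − 43) = 1, so qs = p + 85.
Without the subsidy, 285 − 4p = p + 85 gives 5p = 200, so p* = $40 and q* = 125.
With a per-unit subsidy paid to consumers, each effectively pays p − 12, so demand becomes qd = 285 − 4(p − 12).
Solving gives q = 134.6 with consumers paying $37.6 and producers receiving $49.6 (the $12 wedge).
ΔCS is the trapezoid between Q = 134.6 and Q = 125 of height $2.4: ½ · (125 + 134.6) · 2.4 = $311.52.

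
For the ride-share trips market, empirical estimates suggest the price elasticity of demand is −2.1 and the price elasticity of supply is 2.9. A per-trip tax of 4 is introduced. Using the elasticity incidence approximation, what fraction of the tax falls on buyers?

Buyers' share ≈ 0.58.

Incidence ratio: buyers' share ≈ εs / (εs + |εd|) = 2.9 / (2.9 + 2.1) = 0.58.
Supply is the more elastic side, so buyers bear the larger share.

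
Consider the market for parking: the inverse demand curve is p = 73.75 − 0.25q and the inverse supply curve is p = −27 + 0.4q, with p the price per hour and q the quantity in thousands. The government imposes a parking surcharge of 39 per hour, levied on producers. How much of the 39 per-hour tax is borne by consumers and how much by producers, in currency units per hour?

Consumers bear 15 per hour; producers bear 24 per hour.

Inverting to q(p) form: qd = 295 − 4p; qs = 2.5p + 67.5.
Without the tax, 295 − 4p = 2.5p + 67.5 gives 6.5p = 227.5, so p* = 35 and q* = 155.
With the tax collected from producers, supply shifts: qs = 2.5(p − 39) + 67.5.
New equilibrium: consumers pay 50, producers receive 11, q = 95. (Wedge: pb − ps = 39.)
Burden on consumers: 15; on producers: 24. (They sum to 39.)
The less price-elastic side of the market bears the larger share of a per-unit tax.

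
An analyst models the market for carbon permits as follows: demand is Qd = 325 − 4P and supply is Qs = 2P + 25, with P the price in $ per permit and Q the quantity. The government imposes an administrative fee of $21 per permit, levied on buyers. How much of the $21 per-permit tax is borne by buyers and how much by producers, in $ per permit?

Before the tax: set 325 − 4P = 2P + 25 → P* = $50, Q* = 125.
With the tax collected from buyers, demand (in seller-price terms) shifts: Qd = 325 − 4(P + 21).
New equilibrium: buyers pay $57, producers receive $36, Q = 97. (Wedge: Pb − Ps = 21.)
Burden on buyers: $7; on producers: $14. (They sum to $21.)

Buyers bear $7 per permit; producers bear $14 per permit.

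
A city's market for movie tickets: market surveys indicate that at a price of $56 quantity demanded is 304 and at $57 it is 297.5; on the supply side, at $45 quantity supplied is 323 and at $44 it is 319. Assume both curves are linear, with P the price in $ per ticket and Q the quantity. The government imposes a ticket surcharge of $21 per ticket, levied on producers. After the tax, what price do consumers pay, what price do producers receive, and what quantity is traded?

Demand slope: (297.5 − 304)/(57 − 56) = -6.5, so Qd = 668 − 6.5P.
Supply slope: (319 − 323)/(44 − 45) = 4, so Qs = 4P + 143.
Without the tax, 668 − 6.5P = 4P + 143 gives 10.5P = 525, so P* = $50 and Q* = 343.
With the tax collected from producers, supply shifts: Qs = 4(P − 21) + 143.
New equilibrium: consumers pay $58, producers receive $37, Q = 291. (Wedge: Pb − Ps = 21.)
The less price-elastic side of the market bears the larger share of a per-unit tax.

Consumers pay $58; producers receive $37; quantity = 291.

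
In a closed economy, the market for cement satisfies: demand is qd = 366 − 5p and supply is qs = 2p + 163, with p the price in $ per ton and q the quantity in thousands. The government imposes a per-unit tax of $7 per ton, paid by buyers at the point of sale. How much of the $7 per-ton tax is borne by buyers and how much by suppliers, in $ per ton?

Buyers bear $2 per ton; suppliers bear $5 per ton.

Before the tax: set 366 − 5p = 2p + 163 → p* = $29, q* = 221.
With the tax collected from buyers, demand (in seller-price terms) shifts: qd = 366 − 5(p + 7).
Solving gives q = 211 with buyers paying $31 and suppliers receiving $24 (the $7 wedge).
Burden on buyers: $2; on suppliers: $5. (They sum to $7.)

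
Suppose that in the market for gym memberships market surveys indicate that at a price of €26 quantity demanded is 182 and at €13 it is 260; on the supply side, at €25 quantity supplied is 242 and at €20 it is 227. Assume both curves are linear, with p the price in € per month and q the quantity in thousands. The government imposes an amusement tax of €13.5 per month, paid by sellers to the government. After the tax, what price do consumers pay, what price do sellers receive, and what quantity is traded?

Demand slope: (260 − 182)/(13 − 26) = -6, so qd = 338 − 6p.
Supply slope: (227 − 242)/(20 − 25) = 3, so qs = 3p + 167.
Before the tax: set 338 − 6p = 3p + 167 → p* = €19, q* = 224.
With the tax collected from sellers, supply shifts: qs = 3(p − 13.5) + 167.
New equilibrium: consumers pay €23.5, sellers receive €10, q = 197. (Wedge: pb − ps = 13.5.)
The less price-elastic side of the market bears the larger share of a per-unit tax.

Consumers pay €23.5; sellers receive €10; quantity = 197.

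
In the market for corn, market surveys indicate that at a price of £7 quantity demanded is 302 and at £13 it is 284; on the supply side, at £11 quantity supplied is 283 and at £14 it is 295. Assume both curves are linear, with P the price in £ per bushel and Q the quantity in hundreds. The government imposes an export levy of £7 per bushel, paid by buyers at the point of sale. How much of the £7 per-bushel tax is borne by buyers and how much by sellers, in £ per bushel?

Demand slope: (284 − 302)/(13 − 7) = -3, so Qd = 323 − 3P.
Supply slope: (295 − 283)/(14 − 11) = 4, so Qs = 4P + 239.
Without the tax, 323 − 3P = 4P + 239 gives 7P = 84, so P* = £12 and Q* = 287.
With the tax collected from buyers, demand (in seller-price terms) shifts: Qd = 323 − 3(P + 7).
New equilibrium: buyers pay £16, sellers receive £9, Q = 275. (Wedge: Pb − Ps = 7.)
Burden on buyers: £4; on sellers: £3. (They sum to £7.)
The less price-elastic side of the market bears the larger share of a per-unit tax.

Buyers bear £4 per bushel; sellers bear £3 per bushel.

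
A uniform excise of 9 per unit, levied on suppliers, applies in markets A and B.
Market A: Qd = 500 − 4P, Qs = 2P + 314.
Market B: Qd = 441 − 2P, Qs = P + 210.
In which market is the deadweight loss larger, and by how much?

Market A, by 27.

Market A: pre-tax P* = 31, Q* = 376; post-tax Q = 364; deadweight loss = 54.
Market B: pre-tax P* = 77, Q* = 287; post-tax Q = 281; deadweight loss = 27.
Difference: 54 vs 27 → market A is larger by 27.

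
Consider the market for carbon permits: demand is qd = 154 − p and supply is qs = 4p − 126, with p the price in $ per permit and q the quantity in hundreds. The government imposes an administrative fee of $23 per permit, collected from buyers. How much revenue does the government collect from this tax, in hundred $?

Before the tax: set 154 − p = 4p − 126 → p* = $56, q* = 98.
With the tax collected from buyers, demand (in seller-price terms) shifts: qd = 154 − (p + 23).
Solving gives q = 79.6 with buyers paying $74.4 and producers receiving $51.4 (the $23 wedge).
Revenue = t · Q = 23 · 79.6 = $1830.8.

Tax revenue = $1830.8 hundred.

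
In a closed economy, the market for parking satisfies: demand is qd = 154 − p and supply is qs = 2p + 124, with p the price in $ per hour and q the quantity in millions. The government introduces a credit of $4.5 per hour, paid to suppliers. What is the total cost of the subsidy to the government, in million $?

Government outlay = $661.5 million.

Before the subsidy: set 154 − p = 2p + 124 → p* = $10, q* = 144.
With a per-unit subsidy paid to suppliers, each receives p + 4.5 per unit sold, so supply becomes qs = 2(p + 4.5) + 124.
New equilibrium: buyers pay $7, suppliers receive $11.5, q = 147. (Wedge: pb − ps = −4.5.)
Outlay = t · Q = 4.5 · 147 = $661.5.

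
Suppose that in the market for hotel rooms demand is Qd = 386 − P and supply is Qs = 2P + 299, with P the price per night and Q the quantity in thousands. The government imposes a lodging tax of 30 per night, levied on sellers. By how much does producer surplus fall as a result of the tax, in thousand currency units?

Without the tax, 386 − P = 2P + 299 gives 3P = 87, so P* = 29 and Q* = 357.
With the tax collected from sellers, supply shifts: Qs = 2(P − 30) + 299.
New equilibrium: consumers pay 49, sellers receive 19, Q = 337. (Wedge: Pb − Ps = 30.)
ΔPS is the trapezoid between Q = 337 and Q = 357 of height 10: ½ · (357 + 337) · 10 = 3470.

Producer surplus falls by 3470 thousand.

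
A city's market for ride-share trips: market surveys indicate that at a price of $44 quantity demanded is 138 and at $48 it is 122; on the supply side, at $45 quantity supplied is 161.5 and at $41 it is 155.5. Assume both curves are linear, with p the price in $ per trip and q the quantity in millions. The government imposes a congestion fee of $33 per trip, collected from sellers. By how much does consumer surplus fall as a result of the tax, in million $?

Consumer surplus falls by $1224 million.

Demand slope: (122 − 138)/(48 − 44) = -4, so qd = 314 − 4p.
Supply slope: (155.5 − 161.5)/(41 − 45) = 1.5, so qs = 1.5p + 94.
Before the tax: set 314 − 4p = 1.5p + 94 → p* = $40, q* = 154.
With the tax collected from sellers, supply shifts: qs = 1.5(p − 33) + 94.
New equilibrium: buyers pay $49, sellers receive $16, q = 118. (Wedge: pb − ps = 33.)
ΔCS is the trapezoid between Q = 118 and Q = 154 of height $9: ½ · (154 + 118) · 9 = $1224.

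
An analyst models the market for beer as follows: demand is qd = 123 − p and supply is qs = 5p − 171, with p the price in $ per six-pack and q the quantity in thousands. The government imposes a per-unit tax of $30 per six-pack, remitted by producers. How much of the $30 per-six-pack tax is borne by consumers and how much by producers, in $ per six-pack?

Consumers bear $25 per six-pack; producers bear $5 per six-pack.

Before the tax: set 123 − p = 5p − 171 → p* = $49, q* = 74.
With the tax collected from producers, supply shifts: qs = 5(p − 30) − 171.
Solving gives q = 49 with consumers paying $74 and producers receiving $44 (the $30 wedge).
Burden on consumers: $25; on producers: $5. (They sum to $30.)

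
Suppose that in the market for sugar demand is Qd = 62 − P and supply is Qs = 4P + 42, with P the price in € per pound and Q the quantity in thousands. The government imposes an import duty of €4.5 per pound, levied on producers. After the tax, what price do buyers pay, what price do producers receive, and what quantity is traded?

Buyers pay €7.6; producers receive €3.1; quantity = 54.4.

Before the tax: set 62 − P = 4P + 42 → P* = €4, Q* = 58.
With the tax collected from producers, supply shifts: Qs = 4(P − 4.5) + 42.
Solving gives Q = 54.4 with buyers paying €7.6 and producers receiving €3.1 (the €4.5 wedge).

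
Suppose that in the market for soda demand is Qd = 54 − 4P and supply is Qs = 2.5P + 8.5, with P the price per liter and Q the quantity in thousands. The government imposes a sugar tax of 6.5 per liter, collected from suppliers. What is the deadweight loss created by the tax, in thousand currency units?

Before the tax: set 54 − 4P = 2.5P + 8.5 → P* = 7, Q* = 26.
With the tax collected from suppliers, supply shifts: Qs = 2.5(P − 6.5) + 8.5.
Solving gives Q = 16 with buyers paying 9.5 and suppliers receiving 3 (the 6.5 wedge).
Quantity falls by |ΔQ| = |26 − 16| = 10.
DWL = ½ · t · |ΔQ| = ½ · 6.5 · 10 = 32.5.

Deadweight loss = 32.5 thousand.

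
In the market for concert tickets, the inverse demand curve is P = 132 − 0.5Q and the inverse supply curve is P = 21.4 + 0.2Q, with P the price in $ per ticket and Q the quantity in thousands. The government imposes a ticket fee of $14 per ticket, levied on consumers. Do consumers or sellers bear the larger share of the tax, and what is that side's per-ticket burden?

Consumers bear the larger share: $10 per ticket.

Inverting to Q(P) form: Qd = 264 − 2P; Qs = 5P − 107.
Without the tax, 264 − 2P = 5P − 107 gives 7P = 371, so P* = $53 and Q* = 158.
With the tax collected from consumers, demand (in seller-price terms) shifts: Qd = 264 − 2(P + 14).
Solving gives Q = 138 with consumers paying $63 and sellers receiving $49 (the $14 wedge).
Per-ticket burden: consumers $10, sellers $4.
Consumers take the larger share because demand is less price-elastic here (demand slope 2 vs supply slope 5).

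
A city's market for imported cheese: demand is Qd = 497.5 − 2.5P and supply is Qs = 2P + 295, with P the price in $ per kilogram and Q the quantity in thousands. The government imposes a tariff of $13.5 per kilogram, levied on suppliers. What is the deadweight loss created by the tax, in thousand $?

Deadweight loss = $101.25 thousand.

Without the tax, 497.5 − 2.5P = 2P + 295 gives 4.5P = 202.5, so P* = $45 and Q* = 385.
With the tax collected from suppliers, supply shifts: Qs = 2(P − 13.5) + 295.
New equilibrium: buyers pay $51, suppliers receive $37.5, Q = 370. (Wedge: Pb − Ps = 13.5.)
Quantity falls by |ΔQ| = |385 − 370| = 15.
DWL = ½ · t · |ΔQ| = ½ · 13.5 · 15 = $101.25.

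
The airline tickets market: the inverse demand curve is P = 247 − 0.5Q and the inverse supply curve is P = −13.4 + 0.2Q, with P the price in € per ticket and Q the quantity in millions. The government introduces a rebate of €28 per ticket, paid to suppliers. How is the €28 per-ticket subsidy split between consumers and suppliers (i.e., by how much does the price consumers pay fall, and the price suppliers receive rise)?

Consumers gain €20 per ticket; suppliers gain €8 per ticket.

Inverting to Q(P) form: Qd = 494 − 2P; Qs = 5P + 67.
Without the subsidy, 494 − 2P = 5P + 67 gives 7P = 427, so P* = €61 and Q* = 372.
With a per-unit subsidy paid to suppliers, each receives P + 28 per unit sold, so supply becomes Qs = 5(P + 28) + 67.
Solving gives Q = 412 with consumers paying €41 and suppliers receiving €69 (the €28 wedge).
Gain to consumers: €20; to suppliers: €8. (They sum to €28.)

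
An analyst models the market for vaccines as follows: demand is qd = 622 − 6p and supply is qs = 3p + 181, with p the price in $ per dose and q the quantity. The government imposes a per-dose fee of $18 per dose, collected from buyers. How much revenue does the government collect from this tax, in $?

Tax revenue = $5256.

Without the tax, 622 − 6p = 3p + 181 gives 9p = 441, so p* = $49 and q* = 328.
With the tax collected from buyers, demand (in seller-price terms) shifts: qd = 622 − 6(p + 18).
Solving gives q = 292 with buyers paying $55 and sellers receiving $37 (the $18 wedge).
Revenue = t · Q = 18 · 292 = $5256.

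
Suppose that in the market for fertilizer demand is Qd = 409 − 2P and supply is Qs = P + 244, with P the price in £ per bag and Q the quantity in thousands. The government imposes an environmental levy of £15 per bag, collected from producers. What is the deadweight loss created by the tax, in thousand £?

Without the tax, 409 − 2P = P + 244 gives 3P = 165, so P* = £55 and Q* = 299.
With the tax collected from producers, supply shifts: Qs = (P − 15) + 244.
New equilibrium: consumers pay £60, producers receive £45, Q = 289. (Wedge: Pb − Ps = 15.)
Quantity falls by |ΔQ| = |299 − 289| = 10.
DWL = ½ · t · |ΔQ| = ½ · 15 · 10 = £75.

Deadweight loss = £75 thousand.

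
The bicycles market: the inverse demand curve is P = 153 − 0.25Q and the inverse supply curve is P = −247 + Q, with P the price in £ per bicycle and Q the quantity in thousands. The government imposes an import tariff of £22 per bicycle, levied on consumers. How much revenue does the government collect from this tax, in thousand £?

Tax revenue = £6652.8 thousand.

Rewrite in direct form: Qd = 612 − 4P and Qs = P + 247.
Without the tax, 612 − 4P = P + 247 gives 5P = 365, so P* = £73 and Q* = 320.
With the tax collected from consumers, demand (in seller-price terms) shifts: Qd = 612 − 4(P + 22).
Solving gives Q = 302.4 with consumers paying £77.4 and suppliers receiving £55.4 (the £22 wedge).
Revenue = t · Q = 22 · 302.4 = £6652.8.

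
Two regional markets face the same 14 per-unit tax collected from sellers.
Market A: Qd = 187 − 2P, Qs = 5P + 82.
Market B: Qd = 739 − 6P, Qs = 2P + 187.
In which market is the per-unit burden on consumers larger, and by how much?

Market A, by 6.5.

Market A: pre-tax P* = 15, Q* = 157; post-tax Q = 137; per-unit burden on consumers = 10.
Market B: pre-tax P* = 69, Q* = 325; post-tax Q = 304; per-unit burden on consumers = 3.5.
Difference: 10 vs 3.5 → market A is larger by 6.5.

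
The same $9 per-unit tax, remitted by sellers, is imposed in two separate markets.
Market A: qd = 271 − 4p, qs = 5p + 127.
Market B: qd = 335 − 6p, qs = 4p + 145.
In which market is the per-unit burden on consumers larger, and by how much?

Market A, by $1.4.

Market A: pre-tax p* = $16, q* = 207; post-tax q = 187; per-unit burden on consumers = $5.
Market B: pre-tax p* = $19, q* = 221; post-tax q = 199.4; per-unit burden on consumers = $3.6.
Difference: $5 vs $3.6 → market A is larger by $1.4.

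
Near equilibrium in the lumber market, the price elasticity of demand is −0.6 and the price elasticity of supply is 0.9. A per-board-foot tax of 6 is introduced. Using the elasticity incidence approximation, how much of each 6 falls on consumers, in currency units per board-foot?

Consumers bear ≈ 3.6 per board-foot.

Incidence ratio: consumers' share ≈ εs / (εs + |εd|) = 0.9 / (0.9 + 0.6) = 0.6.
So consumers bear ≈ 0.6 × 6 = 3.6; producers bear 2.4.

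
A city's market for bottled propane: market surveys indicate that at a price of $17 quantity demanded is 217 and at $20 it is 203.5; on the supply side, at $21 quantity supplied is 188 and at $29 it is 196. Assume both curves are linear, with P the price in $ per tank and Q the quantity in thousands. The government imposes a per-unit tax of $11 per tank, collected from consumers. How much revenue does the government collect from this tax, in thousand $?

Demand slope: (203.5 − 217)/(20 − 17) = -4.5, so Qd = 293.5 − 4.5P.
Supply slope: (196 − 188)/(29 − 21) = 1, so Qs = P + 167.
Before the tax: set 293.5 − 4.5P = P + 167 → P* = $23, Q* = 190.
With the tax collected from consumers, demand (in seller-price terms) shifts: Qd = 293.5 − 4.5(P + 11).
New equilibrium: consumers pay $25, sellers receive $14, Q = 181. (Wedge: Pb − Ps = 11.)
Revenue = t · Q = 11 · 181 = $1991.

Tax revenue = $1991 thousand.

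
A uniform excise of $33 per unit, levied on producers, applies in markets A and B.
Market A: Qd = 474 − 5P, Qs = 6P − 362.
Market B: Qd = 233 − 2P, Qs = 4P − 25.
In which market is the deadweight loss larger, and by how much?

Market A: pre-tax P* = $76, Q* = 94; post-tax Q = 4; deadweight loss = $1485.
Market B: pre-tax P* = $43, Q* = 147; post-tax Q = 103; deadweight loss = $726.
Difference: $1485 vs $726 → market A is larger by $759.

Market A, by $759.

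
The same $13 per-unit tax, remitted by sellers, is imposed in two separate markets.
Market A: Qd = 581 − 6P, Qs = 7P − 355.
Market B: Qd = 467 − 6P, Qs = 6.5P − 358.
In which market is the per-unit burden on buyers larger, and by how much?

Market A: pre-tax P* = $72, Q* = 149; post-tax Q = 107; per-unit burden on buyers = $7.
Market B: pre-tax P* = $66, Q* = 71; post-tax Q = 30.44; per-unit burden on buyers = $6.76.
Difference: $7 vs $6.76 → market A is larger by $0.24.

Market A, by $0.24.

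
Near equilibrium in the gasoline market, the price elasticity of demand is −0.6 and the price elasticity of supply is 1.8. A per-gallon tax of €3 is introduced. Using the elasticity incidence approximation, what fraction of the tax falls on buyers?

Incidence ratio: buyers' share ≈ εs / (εs + |εd|) = 1.8 / (1.8 + 0.6) = 0.75.
Supply is the more elastic side, so buyers bear the larger share.

Buyers' share ≈ 0.75.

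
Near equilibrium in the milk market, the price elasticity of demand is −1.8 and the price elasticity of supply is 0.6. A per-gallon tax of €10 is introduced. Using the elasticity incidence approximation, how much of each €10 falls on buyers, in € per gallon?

Buyers bear ≈ €2.5 per gallon.

Incidence ratio: buyers' share ≈ εs / (εs + |εd|) = 0.6 / (0.6 + 1.8) = 0.25.
So buyers bear ≈ 0.25 × €10 = €2.5; suppliers bear €7.5.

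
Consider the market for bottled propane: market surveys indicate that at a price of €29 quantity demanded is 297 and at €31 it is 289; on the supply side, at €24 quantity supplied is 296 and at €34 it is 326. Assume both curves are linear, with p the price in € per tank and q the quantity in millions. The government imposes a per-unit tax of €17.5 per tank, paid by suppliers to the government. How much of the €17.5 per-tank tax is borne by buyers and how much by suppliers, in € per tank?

Demand slope: (289 − 297)/(31 − 29) = -4, so qd = 413 − 4p.
Supply slope: (326 − 296)/(34 − 24) = 3, so qs = 3p + 224.
Before the tax: set 413 − 4p = 3p + 224 → p* = €27, q* = 305.
With the tax collected from suppliers, supply shifts: qs = 3(p − 17.5) + 224.
New equilibrium: buyers pay €34.5, suppliers receive €17, q = 275. (Wedge: pb − ps = 17.5.)
Burden on buyers: €7.5; on suppliers: €10. (They sum to €17.5.)
The less price-elastic side of the market bears the larger share of a per-unit tax.

Buyers bear €7.5 per tank; suppliers bear €10 per tank.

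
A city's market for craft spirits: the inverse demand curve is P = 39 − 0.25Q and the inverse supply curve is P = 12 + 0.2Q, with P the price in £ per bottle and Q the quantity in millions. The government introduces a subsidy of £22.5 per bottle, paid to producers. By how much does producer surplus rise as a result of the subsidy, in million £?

Producer surplus rises by £850 million.

Inverting to Q(P) form: Qd = 156 − 4P; Qs = 5P − 60.
Before the subsidy: set 156 − 4P = 5P − 60 → P* = £24, Q* = 60.
With a per-unit subsidy paid to producers, each receives P + 22.5 per unit sold, so supply becomes Qs = 5(P + 22.5) − 60.
Solving gives Q = 110 with buyers paying £11.5 and producers receiving £34 (the £22.5 wedge).
ΔPS is the trapezoid between Q = 110 and Q = 60 of height £10: ½ · (60 + 110) · 10 = £850.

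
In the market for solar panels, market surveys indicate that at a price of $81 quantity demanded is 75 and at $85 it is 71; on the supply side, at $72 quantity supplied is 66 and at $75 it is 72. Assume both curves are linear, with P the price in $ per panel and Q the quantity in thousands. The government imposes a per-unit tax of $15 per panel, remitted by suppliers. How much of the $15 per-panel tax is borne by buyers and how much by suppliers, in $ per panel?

Buyers bear $10 per panel; suppliers bear $5 per panel.

Demand slope: (71 − 75)/(85 − 81) = -1, so Qd = 156 − P.
Supply slope: (72 − 66)/(75 − 72) = 2, so Qs = 2P − 78.
Without the tax, 156 − P = 2P − 78 gives 3P = 234, so P* = $78 and Q* = 78.
With the tax collected from suppliers, supply shifts: Qs = 2(P − 15) − 78.
New equilibrium: buyers pay $88, suppliers receive $73, Q = 68. (Wedge: Pb − Ps = 15.)
Burden on buyers: $10; on suppliers: $5. (They sum to $15.)
The less price-elastic side of the market bears the larger share of a per-unit tax.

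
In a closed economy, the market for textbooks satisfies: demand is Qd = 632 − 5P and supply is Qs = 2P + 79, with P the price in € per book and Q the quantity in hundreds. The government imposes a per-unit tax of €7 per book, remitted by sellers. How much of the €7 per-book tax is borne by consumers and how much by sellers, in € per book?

Before the tax: set 632 − 5P = 2P + 79 → P* = €79, Q* = 237.
With the tax collected from sellers, supply shifts: Qs = 2(P − 7) + 79.
Solving gives Q = 227 with consumers paying €81 and sellers receiving €74 (the €7 wedge).
Burden on consumers: €2; on sellers: €5. (They sum to €7.)
The less price-elastic side of the market bears the larger share of a per-unit tax.

Consumers bear €2 per book; sellers bear €5 per book.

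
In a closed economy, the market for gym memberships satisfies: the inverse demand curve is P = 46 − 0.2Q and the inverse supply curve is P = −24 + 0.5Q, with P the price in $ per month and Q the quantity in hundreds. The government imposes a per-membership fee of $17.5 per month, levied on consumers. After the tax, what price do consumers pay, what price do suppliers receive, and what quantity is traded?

Consumers pay $31; suppliers receive $13.5; quantity = 75.

Rewrite in direct form: Qd = 230 − 5P and Qs = 2P + 48.
Before the tax: set 230 − 5P = 2P + 48 → P* = $26, Q* = 100.
With the tax collected from consumers, demand (in seller-price terms) shifts: Qd = 230 − 5(P + 17.5).
New equilibrium: consumers pay $31, suppliers receive $13.5, Q = 75. (Wedge: Pb − Ps = 17.5.)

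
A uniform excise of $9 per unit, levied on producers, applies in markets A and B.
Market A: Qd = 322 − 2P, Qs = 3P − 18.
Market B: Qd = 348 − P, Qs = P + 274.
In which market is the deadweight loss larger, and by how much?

Market A, by $28.35.

Market A: pre-tax P* = $68, Q* = 186; post-tax Q = 175.2; deadweight loss = $48.6.
Market B: pre-tax P* = $37, Q* = 311; post-tax Q = 306.5; deadweight loss = $20.25.
Difference: $48.6 vs $20.25 → market A is larger by $28.35.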